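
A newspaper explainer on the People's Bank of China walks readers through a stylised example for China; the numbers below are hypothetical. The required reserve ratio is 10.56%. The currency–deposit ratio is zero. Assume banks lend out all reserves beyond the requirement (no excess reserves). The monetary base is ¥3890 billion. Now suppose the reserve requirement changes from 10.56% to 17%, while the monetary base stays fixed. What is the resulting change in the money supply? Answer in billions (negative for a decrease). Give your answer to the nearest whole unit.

Initially m₁ = 1 / (0.1056) ≈ 9.46970, so M₁ = 9.46970 × 3890 = 36837.133 billion.
After the change m₂ = 1 / (0.17) ≈ 5.88235, so M₂ = 5.88235 × 3890 = 22882.3415 billion.
ΔM = M₂ − M₁ = 22882.3415 − 36837.133 = -13954.7915 billion.

-13955 billion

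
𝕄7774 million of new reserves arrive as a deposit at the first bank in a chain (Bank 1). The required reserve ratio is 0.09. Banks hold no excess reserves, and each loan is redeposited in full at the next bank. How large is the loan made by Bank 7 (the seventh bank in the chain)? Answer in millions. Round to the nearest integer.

𝕄4017 million

Each bank lends a fraction (1 − rr) = 0.9100 of the deposit it receives, so Bank 7 receives 7774·0.9100^6 and lends 7774·0.9100^7 ≈ 4017.3002 million.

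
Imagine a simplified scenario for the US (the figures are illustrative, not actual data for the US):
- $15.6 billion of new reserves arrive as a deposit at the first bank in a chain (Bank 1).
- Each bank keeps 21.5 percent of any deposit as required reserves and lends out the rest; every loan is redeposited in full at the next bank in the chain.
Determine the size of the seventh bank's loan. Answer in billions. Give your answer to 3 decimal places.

$2.866 billion

Each bank lends a fraction (1 − rr) = 0.7850 of the deposit it receives, so Bank 7 receives 15.6·0.7850^6 and lends 15.6·0.7850^7 ≈ 2.8656 billion.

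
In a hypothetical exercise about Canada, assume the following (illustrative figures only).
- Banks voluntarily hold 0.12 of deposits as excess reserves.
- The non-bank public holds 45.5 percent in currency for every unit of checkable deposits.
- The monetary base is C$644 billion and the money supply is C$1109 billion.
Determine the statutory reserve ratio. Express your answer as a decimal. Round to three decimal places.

0.270

Using m = M/MB = 1109/644 ≈ 1.722050. Since m = (1 + c)/(c + rr + e), the denominator satisfies c + rr + e = (1 + c)/m = (1 + 0.455) / 1.722050 ≈ 0.844923.
With c = 0.455 and e = 0.12, the statutory reserve ratio is 0.844923 − 0.455 − 0.12 = 0.269923.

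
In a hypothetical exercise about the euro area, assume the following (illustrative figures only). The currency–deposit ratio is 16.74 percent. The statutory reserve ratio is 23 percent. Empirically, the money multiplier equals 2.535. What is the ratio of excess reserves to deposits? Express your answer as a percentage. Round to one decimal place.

Using m = 2.535. Since m = (1 + c)/(c + rr + e), the denominator satisfies c + rr + e = (1 + c)/m = (1 + 0.1674) / 2.535 ≈ 0.460513.
With c = 0.1674 and rr = 0.23, the ratio of excess reserves to deposits is 0.460513 − 0.1674 − 0.23 = 0.063113.

6.3%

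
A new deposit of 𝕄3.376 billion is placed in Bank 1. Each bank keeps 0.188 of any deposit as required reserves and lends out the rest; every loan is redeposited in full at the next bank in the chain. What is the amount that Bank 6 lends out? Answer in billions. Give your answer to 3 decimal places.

𝕄0.968 billion

Each bank lends a fraction (1 − rr) = 0.8120 of the deposit it receives, so Bank 6 receives 3.376·0.8120^5 and lends 3.376·0.8120^6 ≈ 0.9677 billion.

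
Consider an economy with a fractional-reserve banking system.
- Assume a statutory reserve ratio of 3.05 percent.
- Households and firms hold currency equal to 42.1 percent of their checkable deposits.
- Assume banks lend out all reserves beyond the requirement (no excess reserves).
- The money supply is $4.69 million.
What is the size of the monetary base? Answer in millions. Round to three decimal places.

$1.490 million

The money multiplier is m = (1 + c) / (rr + c) = (1 + 0.421) / (0.0305 + 0.421) ≈ 3.14729.
MB = M / m = 4.69 / 3.14729 ≈ 1.4902 million.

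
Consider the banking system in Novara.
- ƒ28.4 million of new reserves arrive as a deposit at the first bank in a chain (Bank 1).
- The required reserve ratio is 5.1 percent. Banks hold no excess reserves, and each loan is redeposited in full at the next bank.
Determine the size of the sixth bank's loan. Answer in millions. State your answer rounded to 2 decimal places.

Each bank lends a fraction (1 − rr) = 0.9490 of the deposit it receives, so Bank 6 receives 28.4·0.9490^5 and lends 28.4·0.9490^6 ≈ 20.7451 million.

ƒ20.75 million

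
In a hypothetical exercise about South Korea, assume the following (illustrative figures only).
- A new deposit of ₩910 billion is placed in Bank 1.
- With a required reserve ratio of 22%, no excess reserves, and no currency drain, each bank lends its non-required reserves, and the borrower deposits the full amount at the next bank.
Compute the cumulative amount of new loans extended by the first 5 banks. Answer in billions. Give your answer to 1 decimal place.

₩2294.9 billion

Bank i lends (1 − rr)^i of the original deposit: Bank 1 lends 910·0.7800 = 709.8000, Bank 2 lends 910·0.7800² = 553.6440, and so on.
Summing a geometric series: total = 910·[0.7800·(1 − 0.7800^5) / (1 − 0.7800)] ≈ 2294.8562 billion.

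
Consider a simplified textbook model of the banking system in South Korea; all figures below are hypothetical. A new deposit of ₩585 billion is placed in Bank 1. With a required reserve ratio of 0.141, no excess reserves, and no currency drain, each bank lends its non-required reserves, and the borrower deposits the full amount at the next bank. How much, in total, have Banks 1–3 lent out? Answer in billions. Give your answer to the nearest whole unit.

₩1305 billion

Bank i lends (1 − rr)^i of the original deposit: Bank 1 lends 585·0.8590 = 502.5150, Bank 2 lends 585·0.8590² ≈ 431.6604, and so on.
Summing a geometric series: total = 585·[0.8590·(1 − 0.8590^3) / (1 − 0.8590)] ≈ 1304.9717 billion.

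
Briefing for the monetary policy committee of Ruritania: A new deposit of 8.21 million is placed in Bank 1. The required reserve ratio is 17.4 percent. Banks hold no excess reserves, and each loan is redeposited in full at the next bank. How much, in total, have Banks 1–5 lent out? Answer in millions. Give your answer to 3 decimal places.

Bank i lends (1 − rr)^i of the original deposit: Bank 1 lends 8.21·0.8260 ≈ 6.7815, Bank 2 lends 8.21·0.8260² ≈ 5.6015, and so on.
Summing a geometric series: total = 8.21·[0.8260·(1 − 0.8260^5) / (1 − 0.8260)] ≈ 23.9883 million.

23.988 million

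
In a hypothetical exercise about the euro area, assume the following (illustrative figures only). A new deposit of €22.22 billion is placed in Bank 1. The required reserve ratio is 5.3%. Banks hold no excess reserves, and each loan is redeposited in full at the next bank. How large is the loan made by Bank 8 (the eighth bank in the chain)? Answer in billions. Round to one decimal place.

€14.4 billion

Each bank lends a fraction (1 − rr) = 0.9470 of the deposit it receives, so Bank 8 receives 22.22·0.9470^7 and lends 22.22·0.9470^8 ≈ 14.3729 billion.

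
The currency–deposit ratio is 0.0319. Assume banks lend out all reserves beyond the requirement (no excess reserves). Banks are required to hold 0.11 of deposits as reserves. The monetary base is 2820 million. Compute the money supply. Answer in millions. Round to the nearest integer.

The money multiplier is m = (1 + c) / (rr + c) = (1 + 0.0319) / (0.11 + 0.0319) ≈ 7.27202.
So M = m × MB = 7.27202 × 2820 = 20507.0964 million.

20507 million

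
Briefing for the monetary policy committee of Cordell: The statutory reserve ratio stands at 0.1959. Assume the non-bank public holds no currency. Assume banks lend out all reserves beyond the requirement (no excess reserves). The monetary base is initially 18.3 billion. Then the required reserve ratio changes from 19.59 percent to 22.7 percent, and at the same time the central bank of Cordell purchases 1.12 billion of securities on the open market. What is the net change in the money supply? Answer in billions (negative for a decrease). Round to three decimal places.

Before: m₁ = 1 / (0.1959) ≈ 5.104645, MB₁ = 18.3, so M₁ = 5.104645 × 18.3 ≈ 93.415 billion.
After: m₂ = 1 / (0.227) ≈ 4.405286, MB₂ = 18.3 + 1.12 = 19.42, so M₂ = 4.405286 × 19.42 ≈ 85.5507 billion.
ΔM = M₂ − M₁ = 85.5507 − 93.415 = -7.8643 billion.

-7.864 billion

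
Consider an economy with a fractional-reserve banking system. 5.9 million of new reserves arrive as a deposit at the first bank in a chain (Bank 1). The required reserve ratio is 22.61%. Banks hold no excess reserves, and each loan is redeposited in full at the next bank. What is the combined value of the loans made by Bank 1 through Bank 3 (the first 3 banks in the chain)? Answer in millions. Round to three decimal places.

Bank i lends (1 − rr)^i of the original deposit: Bank 1 lends 5.9·0.7739 ≈ 4.5660, Bank 2 lends 5.9·0.7739² ≈ 3.5336, and so on.
Summing a geometric series: total = 5.9·[0.7739·(1 − 0.7739^3) / (1 − 0.7739)] ≈ 10.8343 million.

10.834 million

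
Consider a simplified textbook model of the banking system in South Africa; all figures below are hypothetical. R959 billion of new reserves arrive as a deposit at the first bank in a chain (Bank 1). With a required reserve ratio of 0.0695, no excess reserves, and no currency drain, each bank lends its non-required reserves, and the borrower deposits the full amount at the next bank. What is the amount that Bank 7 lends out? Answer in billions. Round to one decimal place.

R579.2 billion

Each bank lends a fraction (1 − rr) = 0.9305 of the deposit it receives, so Bank 7 receives 959·0.9305^6 and lends 959·0.9305^7 ≈ 579.2063 billion.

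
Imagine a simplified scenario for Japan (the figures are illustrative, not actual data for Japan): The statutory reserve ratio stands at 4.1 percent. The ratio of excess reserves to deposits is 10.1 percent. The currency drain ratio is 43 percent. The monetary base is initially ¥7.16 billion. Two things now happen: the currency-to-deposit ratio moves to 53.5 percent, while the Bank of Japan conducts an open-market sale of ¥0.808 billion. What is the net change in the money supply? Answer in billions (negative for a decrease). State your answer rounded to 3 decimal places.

Before: m₁ = (1 + 0.43) / (0.041 + 0.101 + 0.43) = 2.5, MB₁ = 7.16, so M₁ = 2.5 × 7.16 = 17.9 billion.
After: m₂ = (1 + 0.535) / (0.041 + 0.101 + 0.535) ≈ 2.26736, MB₂ = 7.16 − 0.808 = 6.352, so M₂ = 2.26736 × 6.352 ≈ 14.4023 billion.
ΔM = M₂ − M₁ = 14.4023 − 17.9 = -3.4977 billion.

-3.498 billion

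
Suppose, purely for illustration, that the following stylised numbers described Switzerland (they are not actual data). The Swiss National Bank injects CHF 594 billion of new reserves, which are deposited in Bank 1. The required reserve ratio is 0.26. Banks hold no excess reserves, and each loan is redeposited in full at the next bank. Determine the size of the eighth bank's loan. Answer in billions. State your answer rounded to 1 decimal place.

CHF 53.4 billion

Each bank lends a fraction (1 − rr) = 0.7400 of the deposit it receives, so Bank 8 receives 594·0.7400^7 and lends 594·0.7400^8 ≈ 53.4122 billion.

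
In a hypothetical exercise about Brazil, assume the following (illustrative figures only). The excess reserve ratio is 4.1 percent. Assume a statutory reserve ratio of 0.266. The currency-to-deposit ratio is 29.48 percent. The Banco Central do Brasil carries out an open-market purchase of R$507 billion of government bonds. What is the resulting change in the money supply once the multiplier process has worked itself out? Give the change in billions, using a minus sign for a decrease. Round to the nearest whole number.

The money multiplier is m = (1 + c) / (rr + e + c) = (1 + 0.2948) / (0.266 + 0.041 + 0.2948) ≈ 2.1515.
The purchase adds 507 billion of base, so ΔM = m × ΔMB = 2.1515 × (+507) = 1090.8105 billion.

R$1091 billion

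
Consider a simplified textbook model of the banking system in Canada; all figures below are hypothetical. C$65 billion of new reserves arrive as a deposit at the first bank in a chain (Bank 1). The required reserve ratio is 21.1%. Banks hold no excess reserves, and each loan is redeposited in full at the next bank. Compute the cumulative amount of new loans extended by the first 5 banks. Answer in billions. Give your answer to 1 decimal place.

C$168.7 billion

Bank i lends (1 − rr)^i of the original deposit: Bank 1 lends 65·0.7890 = 51.2850, Bank 2 lends 65·0.7890² ≈ 40.4639, and so on.
Summing a geometric series: total = 65·[0.7890·(1 − 0.7890^5) / (1 − 0.7890)] ≈ 168.7391 billion.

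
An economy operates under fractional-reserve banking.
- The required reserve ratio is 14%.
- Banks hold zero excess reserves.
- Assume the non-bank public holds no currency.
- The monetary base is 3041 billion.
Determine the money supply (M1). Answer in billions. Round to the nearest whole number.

21721 billion

With no currency drain or excess reserves, the money multiplier is m = 1/rr = 1/0.14 ≈ 7.14286.
Money supply M = m × MB = 7.14286 × 3041 ≈ 21721.4373 billion.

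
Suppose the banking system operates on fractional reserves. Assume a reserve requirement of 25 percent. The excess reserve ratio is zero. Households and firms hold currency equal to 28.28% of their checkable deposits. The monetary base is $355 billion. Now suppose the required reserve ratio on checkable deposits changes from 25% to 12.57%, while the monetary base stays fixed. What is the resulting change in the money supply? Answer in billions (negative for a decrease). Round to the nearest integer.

Initially m₁ = (1 + 0.2828) / (0.25 + 0.2828) ≈ 2.4077, so M₁ = 2.4077 × 355 = 854.7335 billion.
After the change m₂ = (1 + 0.2828) / (0.1257 + 0.2828) ≈ 3.1403, so M₂ = 3.1403 × 355 = 1114.8065 billion.
ΔM = M₂ − M₁ = 1114.8065 − 854.7335 = 260.073 billion.

$260 billion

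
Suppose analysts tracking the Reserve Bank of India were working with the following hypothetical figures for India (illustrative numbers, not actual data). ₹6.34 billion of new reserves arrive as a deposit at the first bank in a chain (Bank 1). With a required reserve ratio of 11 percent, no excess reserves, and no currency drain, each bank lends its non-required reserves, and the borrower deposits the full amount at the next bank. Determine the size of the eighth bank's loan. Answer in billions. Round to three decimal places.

₹2.496 billion

Each bank lends a fraction (1 − rr) = 0.8900 of the deposit it receives, so Bank 8 receives 6.34·0.8900^7 and lends 6.34·0.8900^8 ≈ 2.4958 billion.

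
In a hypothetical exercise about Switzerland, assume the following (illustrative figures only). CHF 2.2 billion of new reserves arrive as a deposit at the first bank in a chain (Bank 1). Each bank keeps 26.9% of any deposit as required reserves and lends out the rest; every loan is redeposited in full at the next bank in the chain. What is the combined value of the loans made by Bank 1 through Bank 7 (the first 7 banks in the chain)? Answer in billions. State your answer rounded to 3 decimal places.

Bank i lends (1 − rr)^i of the original deposit: Bank 1 lends 2.2·0.7310 = 1.6082, Bank 2 lends 2.2·0.7310² ≈ 1.1756, and so on.
Summing a geometric series: total = 2.2·[0.7310·(1 − 0.7310^7) / (1 − 0.7310)] ≈ 5.3116 billion.

CHF 5.312 billion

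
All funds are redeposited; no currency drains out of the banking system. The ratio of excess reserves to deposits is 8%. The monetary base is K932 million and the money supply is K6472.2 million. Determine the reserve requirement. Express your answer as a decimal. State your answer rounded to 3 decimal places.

Using m = M/MB = 6472.2/932 ≈ 6.944421. Since m = (1 + c)/(c + rr + e), the denominator satisfies c + rr + e = (1 + c)/m = (1 + 0) / 6.944421 ≈ 0.144000.
With c = 0 and e = 0.08, the reserve requirement is 0.144000 − 0 − 0.08 = 0.064.

0.064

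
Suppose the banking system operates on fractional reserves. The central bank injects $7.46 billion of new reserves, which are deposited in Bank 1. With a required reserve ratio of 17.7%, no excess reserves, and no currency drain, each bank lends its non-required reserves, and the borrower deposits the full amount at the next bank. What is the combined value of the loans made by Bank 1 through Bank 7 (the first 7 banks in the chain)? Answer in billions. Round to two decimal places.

$25.82 billion

Bank i lends (1 − rr)^i of the original deposit: Bank 1 lends 7.46·0.8230 ≈ 6.1396, Bank 2 lends 7.46·0.8230² ≈ 5.0529, and so on.
Summing a geometric series: total = 7.46·[0.8230·(1 − 0.8230^7) / (1 − 0.8230)] ≈ 25.8161 billion.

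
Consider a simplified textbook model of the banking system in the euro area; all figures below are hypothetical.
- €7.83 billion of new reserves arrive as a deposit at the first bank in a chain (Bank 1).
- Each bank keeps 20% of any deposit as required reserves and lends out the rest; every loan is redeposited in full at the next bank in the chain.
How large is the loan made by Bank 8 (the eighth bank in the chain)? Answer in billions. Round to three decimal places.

Each bank lends a fraction (1 − rr) = 0.8000 of the deposit it receives, so Bank 8 receives 7.83·0.8000^7 and lends 7.83·0.8000^8 ≈ 1.3137 billion.

€1.314 billion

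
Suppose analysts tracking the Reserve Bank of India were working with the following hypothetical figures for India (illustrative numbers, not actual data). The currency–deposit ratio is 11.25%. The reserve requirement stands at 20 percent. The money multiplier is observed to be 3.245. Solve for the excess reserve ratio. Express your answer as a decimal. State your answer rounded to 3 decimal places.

Using m = 3.245. Since m = (1 + c)/(c + rr + e), the denominator satisfies c + rr + e = (1 + c)/m = (1 + 0.1125) / 3.245 ≈ 0.342835.
With c = 0.1125 and rr = 0.2, the excess reserve ratio is 0.342835 − 0.1125 − 0.2 = 0.030335.

0.030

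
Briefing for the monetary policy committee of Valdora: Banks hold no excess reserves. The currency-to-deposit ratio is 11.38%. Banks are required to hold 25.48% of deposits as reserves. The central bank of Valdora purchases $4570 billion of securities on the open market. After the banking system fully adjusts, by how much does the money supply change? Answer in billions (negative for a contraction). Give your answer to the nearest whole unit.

$13809 billion

The money multiplier is m = (1 + c) / (rr + c) = (1 + 0.1138) / (0.2548 + 0.1138) ≈ 3.02170.
The purchase adds 4570 billion of base, so ΔM = m × ΔMB = 3.02170 × (+4570) = 13809.169 billion.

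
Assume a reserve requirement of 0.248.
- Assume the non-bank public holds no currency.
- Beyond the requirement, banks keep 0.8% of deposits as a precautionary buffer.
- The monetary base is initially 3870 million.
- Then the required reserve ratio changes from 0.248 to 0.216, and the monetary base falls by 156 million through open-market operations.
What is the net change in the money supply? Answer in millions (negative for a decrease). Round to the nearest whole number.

1463 million

Before: m₁ = 1 / (0.248 + 0.008) = 3.90625, MB₁ = 3870, so M₁ = 3.90625 × 3870 = 15117.1875 million.
After: m₂ = 1 / (0.216 + 0.008) ≈ 4.46429, MB₂ = 3870 − 156 = 3714, so M₂ = 4.46429 × 3714 ≈ 16580.3731 million.
ΔM = M₂ − M₁ = 16580.3731 − 15117.1875 = 1463.1856 million.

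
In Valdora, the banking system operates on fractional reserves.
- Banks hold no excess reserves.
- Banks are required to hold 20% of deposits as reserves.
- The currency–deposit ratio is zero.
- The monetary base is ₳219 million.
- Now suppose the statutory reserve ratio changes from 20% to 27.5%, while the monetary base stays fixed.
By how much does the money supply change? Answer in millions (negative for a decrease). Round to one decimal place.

Initially m₁ = 1 / (0.2) = 5, so M₁ = 5 × 219 = 1095 million.
After the change m₂ = 1 / (0.275) ≈ 3.63636, so M₂ = 3.63636 × 219 ≈ 796.3628 million.
ΔM = M₂ − M₁ = 796.3628 − 1095 = -298.6372 million.

-298.6 million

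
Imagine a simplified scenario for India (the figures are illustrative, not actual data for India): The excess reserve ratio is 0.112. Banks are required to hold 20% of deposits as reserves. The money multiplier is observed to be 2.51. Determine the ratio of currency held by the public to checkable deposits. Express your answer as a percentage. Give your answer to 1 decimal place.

Using m = 2.51. From m = (1 + c)/(c + rr + e), rearranging gives 1 + c = m·(c + rr + e), so c·(1 − m) = m·(rr + e) − 1.
Hence c = [m·(rr + e) − 1]/(1 − m) = [2.51 × (0.2 + 0.112) − 1] / (1 − 2.51) ≈ 0.143629.

14.4%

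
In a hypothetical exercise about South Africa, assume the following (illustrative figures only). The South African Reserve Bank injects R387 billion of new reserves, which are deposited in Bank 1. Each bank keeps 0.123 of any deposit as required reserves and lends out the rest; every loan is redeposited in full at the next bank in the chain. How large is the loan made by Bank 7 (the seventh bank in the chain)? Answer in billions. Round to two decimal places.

R154.42 billion

Each bank lends a fraction (1 − rr) = 0.8770 of the deposit it receives, so Bank 7 receives 387·0.8770^6 and lends 387·0.8770^7 ≈ 154.4216 billion.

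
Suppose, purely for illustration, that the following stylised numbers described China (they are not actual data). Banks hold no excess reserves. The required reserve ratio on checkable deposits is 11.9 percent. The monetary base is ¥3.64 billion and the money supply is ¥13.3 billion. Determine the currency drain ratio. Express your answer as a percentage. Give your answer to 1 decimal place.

Using m = M/MB = 13.3/3.64 ≈ 3.653846. From m = (1 + c)/(c + rr + e), rearranging gives 1 + c = m·(c + rr + e), so c·(1 − m) = m·(rr + e) − 1.
Hence c = [m·(rr + e) − 1]/(1 − m) = [3.653846 × (0.119 + 0) − 1] / (1 − 3.653846) ≈ 0.212971.

21.3%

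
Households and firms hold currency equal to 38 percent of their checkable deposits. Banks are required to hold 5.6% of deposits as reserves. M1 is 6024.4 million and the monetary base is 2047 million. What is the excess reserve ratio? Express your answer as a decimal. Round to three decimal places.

Using m = M/MB = 6024.4/2047 ≈ 2.943039. Since m = (1 + c)/(c + rr + e), the denominator satisfies c + rr + e = (1 + c)/m = (1 + 0.38) / 2.943039 ≈ 0.468903.
With c = 0.38 and rr = 0.056, the excess reserve ratio is 0.468903 − 0.38 − 0.056 = 0.032903.

0.033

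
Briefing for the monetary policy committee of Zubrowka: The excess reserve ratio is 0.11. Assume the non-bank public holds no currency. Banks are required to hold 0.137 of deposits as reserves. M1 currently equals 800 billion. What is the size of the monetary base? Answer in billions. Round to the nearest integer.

198 billion

The money multiplier is m = 1 / (rr + e) = 1 / (0.137 + 0.11) ≈ 4.0486.
MB = M / m = 800 / 4.0486 ≈ 197.5992 billion.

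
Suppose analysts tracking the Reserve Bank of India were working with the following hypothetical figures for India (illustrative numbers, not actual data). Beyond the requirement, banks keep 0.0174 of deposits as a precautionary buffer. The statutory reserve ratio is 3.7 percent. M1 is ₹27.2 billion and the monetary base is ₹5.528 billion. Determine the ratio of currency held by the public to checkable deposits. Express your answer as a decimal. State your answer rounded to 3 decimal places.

0.187

Using m = M/MB = 27.2/5.528 ≈ 4.920405. From m = (1 + c)/(c + rr + e), rearranging gives 1 + c = m·(c + rr + e), so c·(1 − m) = m·(rr + e) − 1.
Hence c = [m·(rr + e) − 1]/(1 − m) = [4.920405 × (0.037 + 0.0174) − 1] / (1 − 4.920405) ≈ 0.186800.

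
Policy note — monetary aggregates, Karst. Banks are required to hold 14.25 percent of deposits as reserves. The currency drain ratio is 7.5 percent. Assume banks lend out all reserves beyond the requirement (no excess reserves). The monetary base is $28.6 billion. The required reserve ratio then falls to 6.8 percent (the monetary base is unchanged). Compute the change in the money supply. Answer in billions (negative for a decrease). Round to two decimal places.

Initially m₁ = (1 + 0.075) / (0.1425 + 0.075) ≈ 4.94253, so M₁ = 4.94253 × 28.6 ≈ 141.3564 billion.
After the change m₂ = (1 + 0.075) / (0.068 + 0.075) ≈ 7.51748, so M₂ = 7.51748 × 28.6 ≈ 214.9999 billion.
ΔM = M₂ − M₁ = 214.9999 − 141.3564 = 73.6435 billion.

$73.64 billion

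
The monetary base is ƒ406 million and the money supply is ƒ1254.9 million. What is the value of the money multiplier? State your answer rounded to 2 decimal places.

3.09

The money multiplier is m = M / MB = 1254.9 / 406 ≈ 3.09089.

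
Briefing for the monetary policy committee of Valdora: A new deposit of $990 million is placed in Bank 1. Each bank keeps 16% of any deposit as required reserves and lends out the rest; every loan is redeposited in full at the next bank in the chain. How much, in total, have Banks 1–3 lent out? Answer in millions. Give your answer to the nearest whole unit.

Bank i lends (1 − rr)^i of the original deposit: Bank 1 lends 990·0.8400 = 831.6000, Bank 2 lends 990·0.8400² = 698.5440, and so on.
Summing a geometric series: total = 990·[0.8400·(1 − 0.8400^3) / (1 − 0.8400)] ≈ 2116.9210 million.

$2117 million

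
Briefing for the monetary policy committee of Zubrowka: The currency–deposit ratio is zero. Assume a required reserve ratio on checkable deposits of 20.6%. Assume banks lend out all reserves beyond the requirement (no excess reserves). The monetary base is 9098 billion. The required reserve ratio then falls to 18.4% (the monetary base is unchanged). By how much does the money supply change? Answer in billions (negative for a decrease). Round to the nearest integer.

Initially m₁ = 1 / (0.206) ≈ 4.85437, so M₁ = 4.85437 × 9098 ≈ 44165.0583 billion.
After the change m₂ = 1 / (0.184) ≈ 5.43478, so M₂ = 5.43478 × 9098 ≈ 49445.6284 billion.
ΔM = M₂ − M₁ = 49445.6284 − 44165.0583 = 5280.5701 billion.

5281 billion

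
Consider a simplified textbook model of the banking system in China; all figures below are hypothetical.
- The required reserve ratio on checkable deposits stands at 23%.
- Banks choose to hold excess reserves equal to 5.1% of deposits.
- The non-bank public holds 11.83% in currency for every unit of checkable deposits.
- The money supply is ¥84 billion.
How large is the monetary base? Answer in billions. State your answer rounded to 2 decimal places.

¥29.99 billion

The money multiplier is m = (1 + c) / (rr + e + c) = (1 + 0.1183) / (0.23 + 0.051 + 0.1183) ≈ 2.80065.
MB = M / m = 84 / 2.80065 ≈ 29.993 billion.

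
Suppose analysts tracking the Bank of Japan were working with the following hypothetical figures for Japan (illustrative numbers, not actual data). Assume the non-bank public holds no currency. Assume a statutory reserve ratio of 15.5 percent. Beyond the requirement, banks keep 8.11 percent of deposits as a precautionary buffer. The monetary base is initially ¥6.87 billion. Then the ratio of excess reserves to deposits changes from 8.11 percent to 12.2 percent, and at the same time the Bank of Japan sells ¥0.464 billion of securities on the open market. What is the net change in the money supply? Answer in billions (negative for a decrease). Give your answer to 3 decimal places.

-5.971 billion

Before: m₁ = 1 / (0.155 + 0.0811) ≈ 4.23549, MB₁ = 6.87, so M₁ = 4.23549 × 6.87 ≈ 29.0978 billion.
After: m₂ = 1 / (0.155 + 0.122) ≈ 3.61011, MB₂ = 6.87 − 0.464 = 6.406, so M₂ = 3.61011 × 6.406 ≈ 23.1264 billion.
ΔM = M₂ − M₁ = 23.1264 − 29.0978 = -5.9714 billion.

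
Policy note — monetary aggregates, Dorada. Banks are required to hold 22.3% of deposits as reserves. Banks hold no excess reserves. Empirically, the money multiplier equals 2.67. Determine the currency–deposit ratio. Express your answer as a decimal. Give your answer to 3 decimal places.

Using m = 2.67. From m = (1 + c)/(c + rr + e), rearranging gives 1 + c = m·(c + rr + e), so c·(1 − m) = m·(rr + e) − 1.
Hence c = [m·(rr + e) − 1]/(1 − m) = [2.67 × (0.223 + 0) − 1] / (1 − 2.67) ≈ 0.242269.

0.242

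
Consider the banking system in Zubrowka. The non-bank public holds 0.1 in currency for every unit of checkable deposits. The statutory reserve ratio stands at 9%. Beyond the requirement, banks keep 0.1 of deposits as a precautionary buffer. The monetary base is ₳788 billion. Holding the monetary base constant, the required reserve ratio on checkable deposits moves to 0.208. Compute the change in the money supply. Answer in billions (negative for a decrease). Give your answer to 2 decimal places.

-864.46 billion

Initially m₁ = (1 + 0.1) / (0.09 + 0.1 + 0.1) ≈ 3.793103, so M₁ = 3.793103 × 788 ≈ 2988.9652 billion.
After the change m₂ = (1 + 0.1) / (0.208 + 0.1 + 0.1) ≈ 2.696078, so M₂ = 2.696078 × 788 ≈ 2124.5095 billion.
ΔM = M₂ − M₁ = 2124.5095 − 2988.9652 = -864.4557 billion.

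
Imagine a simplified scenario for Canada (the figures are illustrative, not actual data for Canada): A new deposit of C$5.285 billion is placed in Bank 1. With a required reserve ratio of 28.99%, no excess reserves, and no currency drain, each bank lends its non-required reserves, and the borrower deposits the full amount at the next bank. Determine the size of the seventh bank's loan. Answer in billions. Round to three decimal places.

C$0.481 billion

Each bank lends a fraction (1 − rr) = 0.7101 of the deposit it receives, so Bank 7 receives 5.285·0.7101^6 and lends 5.285·0.7101^7 ≈ 0.4812 billion.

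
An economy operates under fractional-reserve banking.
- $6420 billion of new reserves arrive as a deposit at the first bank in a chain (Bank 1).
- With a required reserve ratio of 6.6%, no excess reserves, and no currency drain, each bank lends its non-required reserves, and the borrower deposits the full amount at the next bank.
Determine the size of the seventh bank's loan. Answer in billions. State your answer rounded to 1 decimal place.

$3980.7 billion

Each bank lends a fraction (1 − rr) = 0.9340 of the deposit it receives, so Bank 7 receives 6420·0.9340^6 and lends 6420·0.9340^7 ≈ 3980.7340 billion.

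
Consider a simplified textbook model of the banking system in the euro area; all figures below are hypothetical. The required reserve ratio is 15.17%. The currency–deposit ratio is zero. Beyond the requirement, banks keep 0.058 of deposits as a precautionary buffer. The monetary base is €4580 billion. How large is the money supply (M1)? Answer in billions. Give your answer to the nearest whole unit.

The money multiplier is m = 1 / (rr + e) = 1 / (0.1517 + 0.058) ≈ 4.76872.
So M = m × MB = 4.76872 × 4580 = 21840.7376 billion.

€21841 billion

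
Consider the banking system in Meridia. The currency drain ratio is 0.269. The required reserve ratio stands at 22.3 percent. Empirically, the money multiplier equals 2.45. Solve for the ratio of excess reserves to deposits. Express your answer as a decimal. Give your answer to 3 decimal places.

0.026

Using m = 2.45. Since m = (1 + c)/(c + rr + e), the denominator satisfies c + rr + e = (1 + c)/m = (1 + 0.269) / 2.45 ≈ 0.517959.
With c = 0.269 and rr = 0.223, the ratio of excess reserves to deposits is 0.517959 − 0.269 − 0.223 = 0.025959.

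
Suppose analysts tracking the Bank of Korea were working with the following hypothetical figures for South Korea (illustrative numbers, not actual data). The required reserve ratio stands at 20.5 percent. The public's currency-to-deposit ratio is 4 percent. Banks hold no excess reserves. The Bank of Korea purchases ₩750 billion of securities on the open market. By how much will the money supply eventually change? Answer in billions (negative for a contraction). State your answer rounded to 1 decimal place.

The money multiplier is m = (1 + c) / (rr + c) = (1 + 0.04) / (0.205 + 0.04) ≈ 4.24490.
The purchase adds 750 billion of base, so ΔM = m × ΔMB = 4.24490 × (+750) = 3183.675 billion.

₩3183.7 billion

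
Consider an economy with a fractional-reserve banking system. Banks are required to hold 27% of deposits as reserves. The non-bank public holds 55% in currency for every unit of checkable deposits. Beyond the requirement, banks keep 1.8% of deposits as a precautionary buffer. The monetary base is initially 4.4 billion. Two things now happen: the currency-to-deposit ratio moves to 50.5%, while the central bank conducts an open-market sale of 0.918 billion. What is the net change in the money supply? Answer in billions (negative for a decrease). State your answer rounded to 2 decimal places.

Before: m₁ = (1 + 0.55) / (0.27 + 0.018 + 0.55) ≈ 1.8496, MB₁ = 4.4, so M₁ = 1.8496 × 4.4 ≈ 8.1382 billion.
After: m₂ = (1 + 0.505) / (0.27 + 0.018 + 0.505) ≈ 1.8979, MB₂ = 4.4 − 0.918 = 3.482, so M₂ = 1.8979 × 3.482 ≈ 6.6085 billion.
ΔM = M₂ − M₁ = 6.6085 − 8.1382 = -1.5297 billion.

-1.53 billion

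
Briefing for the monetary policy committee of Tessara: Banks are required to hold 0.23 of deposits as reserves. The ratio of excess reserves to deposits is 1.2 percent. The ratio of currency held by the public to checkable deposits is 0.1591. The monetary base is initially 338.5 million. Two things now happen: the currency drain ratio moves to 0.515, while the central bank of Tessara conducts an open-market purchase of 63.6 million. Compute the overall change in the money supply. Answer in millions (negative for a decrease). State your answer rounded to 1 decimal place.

Before: m₁ = (1 + 0.1591) / (0.23 + 0.012 + 0.1591) ≈ 2.88980, MB₁ = 338.5, so M₁ = 2.88980 × 338.5 = 978.1973 million.
After: m₂ = (1 + 0.515) / (0.23 + 0.012 + 0.515) ≈ 2.00132, MB₂ = 338.5 + 63.6 = 402.1, so M₂ = 2.00132 × 402.1 ≈ 804.7308 million.
ΔM = M₂ − M₁ = 804.7308 − 978.1973 = -173.4665 million.

-173.5 million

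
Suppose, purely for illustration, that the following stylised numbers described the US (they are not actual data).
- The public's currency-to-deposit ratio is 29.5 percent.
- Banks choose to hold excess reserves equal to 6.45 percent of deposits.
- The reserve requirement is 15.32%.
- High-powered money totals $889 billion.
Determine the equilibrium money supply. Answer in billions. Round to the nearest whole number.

$2245 billion

The money multiplier is m = (1 + c) / (rr + e + c) = (1 + 0.295) / (0.1532 + 0.0645 + 0.295) ≈ 2.5258.
So M = m × MB = 2.5258 × 889 = 2245.4362 billion.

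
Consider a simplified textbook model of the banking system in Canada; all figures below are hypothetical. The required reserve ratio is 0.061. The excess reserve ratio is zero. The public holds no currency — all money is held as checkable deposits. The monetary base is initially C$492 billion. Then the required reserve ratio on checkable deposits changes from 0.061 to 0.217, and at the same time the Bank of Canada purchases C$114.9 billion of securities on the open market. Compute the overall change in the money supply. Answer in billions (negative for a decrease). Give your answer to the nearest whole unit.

-5269 billion

Before: m₁ = 1 / (0.061) ≈ 16.3934, MB₁ = 492, so M₁ = 16.3934 × 492 = 8065.5528 billion.
After: m₂ = 1 / (0.217) ≈ 4.6083, MB₂ = 492 + 114.9 = 606.9, so M₂ = 4.6083 × 606.9 ≈ 2796.7773 billion.
ΔM = M₂ − M₁ = 2796.7773 − 8065.5528 = -5268.7755 billion.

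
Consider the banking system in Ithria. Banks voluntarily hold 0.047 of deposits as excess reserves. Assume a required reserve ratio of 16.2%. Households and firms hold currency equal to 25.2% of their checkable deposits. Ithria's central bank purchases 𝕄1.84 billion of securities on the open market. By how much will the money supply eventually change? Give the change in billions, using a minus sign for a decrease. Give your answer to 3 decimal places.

𝕄4.997 billion

The money multiplier is m = (1 + c) / (rr + e + c) = (1 + 0.252) / (0.162 + 0.047 + 0.252) ≈ 2.71584.
The purchase adds 1.84 billion of base, so ΔM = m × ΔMB = 2.71584 × (+1.84) ≈ 4.9971 billion.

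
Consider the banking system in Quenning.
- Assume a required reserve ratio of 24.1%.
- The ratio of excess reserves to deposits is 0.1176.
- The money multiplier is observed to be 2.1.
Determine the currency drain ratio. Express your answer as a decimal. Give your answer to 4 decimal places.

0.2245

Using m = 2.1. From m = (1 + c)/(c + rr + e), rearranging gives 1 + c = m·(c + rr + e), so c·(1 − m) = m·(rr + e) − 1.
Hence c = [m·(rr + e) − 1]/(1 − m) = [2.1 × (0.241 + 0.1176) − 1] / (1 − 2.1) ≈ 0.224491.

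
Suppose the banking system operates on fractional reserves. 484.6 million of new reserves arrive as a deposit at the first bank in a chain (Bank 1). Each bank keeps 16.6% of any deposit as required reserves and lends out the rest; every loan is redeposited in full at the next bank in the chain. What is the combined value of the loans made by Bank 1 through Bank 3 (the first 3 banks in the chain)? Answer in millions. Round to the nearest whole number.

1022 million

Bank i lends (1 − rr)^i of the original deposit: Bank 1 lends 484.6·0.8340 = 404.1564, Bank 2 lends 484.6·0.8340² ≈ 337.0664, and so on.
Summing a geometric series: total = 484.6·[0.8340·(1 − 0.8340^3) / (1 − 0.8340)] ≈ 1022.3362 million.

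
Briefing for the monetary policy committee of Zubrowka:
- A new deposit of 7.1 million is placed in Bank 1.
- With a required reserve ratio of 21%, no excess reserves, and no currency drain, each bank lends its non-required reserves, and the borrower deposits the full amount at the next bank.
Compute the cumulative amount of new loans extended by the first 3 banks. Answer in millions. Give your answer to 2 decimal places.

13.54 million

Bank i lends (1 − rr)^i of the original deposit: Bank 1 lends 7.1·0.7900 = 5.6090, Bank 2 lends 7.1·0.7900² ≈ 4.4311, and so on.
Summing a geometric series: total = 7.1·[0.7900·(1 − 0.7900^3) / (1 − 0.7900)] ≈ 13.5407 million.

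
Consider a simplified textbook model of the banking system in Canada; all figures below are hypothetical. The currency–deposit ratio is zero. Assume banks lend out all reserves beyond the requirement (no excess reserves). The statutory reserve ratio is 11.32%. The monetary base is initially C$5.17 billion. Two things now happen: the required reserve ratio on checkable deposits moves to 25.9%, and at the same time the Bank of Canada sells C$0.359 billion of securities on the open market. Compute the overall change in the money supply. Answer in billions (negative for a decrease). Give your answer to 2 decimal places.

-27.10 billion

Before: m₁ = 1 / (0.1132) ≈ 8.8339, MB₁ = 5.17, so M₁ = 8.8339 × 5.17 ≈ 45.6713 billion.
After: m₂ = 1 / (0.259) ≈ 3.8610, MB₂ = 5.17 − 0.359 = 4.811, so M₂ = 3.8610 × 4.811 ≈ 18.5753 billion.
ΔM = M₂ − M₁ = 18.5753 − 45.6713 = -27.096 billion.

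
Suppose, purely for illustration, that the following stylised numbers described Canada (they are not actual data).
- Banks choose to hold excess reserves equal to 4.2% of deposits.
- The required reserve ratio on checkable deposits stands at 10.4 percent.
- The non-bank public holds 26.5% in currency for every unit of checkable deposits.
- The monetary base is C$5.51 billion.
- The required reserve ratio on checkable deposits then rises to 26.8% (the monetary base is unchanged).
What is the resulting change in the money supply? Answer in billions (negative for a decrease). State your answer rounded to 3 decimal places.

-4.837 billion

Initially m₁ = (1 + 0.265) / (0.104 + 0.042 + 0.265) ≈ 3.07786, so M₁ = 3.07786 × 5.51 ≈ 16.959 billion.
After the change m₂ = (1 + 0.265) / (0.268 + 0.042 + 0.265) = 2.2, so M₂ = 2.2 × 5.51 = 12.122 billion.
ΔM = M₂ − M₁ = 12.122 − 16.959 = -4.837 billion.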